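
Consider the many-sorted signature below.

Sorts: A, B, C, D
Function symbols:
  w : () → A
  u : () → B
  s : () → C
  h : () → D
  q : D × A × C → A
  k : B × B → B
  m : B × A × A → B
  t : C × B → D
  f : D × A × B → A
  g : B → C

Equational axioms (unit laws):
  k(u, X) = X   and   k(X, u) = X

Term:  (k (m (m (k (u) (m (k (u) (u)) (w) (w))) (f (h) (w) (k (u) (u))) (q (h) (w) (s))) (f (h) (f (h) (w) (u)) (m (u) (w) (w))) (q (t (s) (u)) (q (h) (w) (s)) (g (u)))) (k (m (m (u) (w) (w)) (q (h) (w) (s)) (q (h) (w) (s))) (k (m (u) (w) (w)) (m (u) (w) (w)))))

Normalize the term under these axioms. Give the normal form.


1. (k (m (m (k (u) (m (k (u) (u)) (w) (w))) (f (h) (w) (k (u) (u))) (q (h) (w) (s))) (f (h) (f (h) (w) (u)) (m (u) (w) (w))) (q (t (s) (u)) (q (h) (w) (s)) (g (u)))) (k (m (m (u) (w) (w)) (q (h) (w) (s)) (q (h) (w) (s))) (k (m (u) (w) (w)) (m (u) (w) (w)))))  →  (k (m (m (m (k (u) (u)) (w) (w)) (f (h) (w) (k (u) (u))) (q (h) (w) (s))) (f (h) (f (h) (w) (u)) (m (u) (w) (w))) (q (t (s) (u)) (q (h) (w) (s)) (g (u)))) (k (m (m (u) (w) (w)) (q (h) (w) (s)) (q (h) (w) (s))) (k (m (u) (w) (w)) (m (u) (w) (w)))))
2. (k (m (m (m (k (u) (u)) (w) (w)) (f (h) (w) (k (u) (u))) (q (h) (w) (s))) (f (h) (f (h) (w) (u)) (m (u) (w) (w))) (q (t (s) (u)) (q (h) (w) (s)) (g (u)))) (k (m (m (u) (w) (w)) (q (h) (w) (s)) (q (h) (w) (s))) (k (m (u) (w) (w)) (m (u) (w) (w)))))  →  (k (m (m (m (u) (w) (w)) (f (h) (w) (k (u) (u))) (q (h) (w) (s))) (f (h) (f (h) (w) (u)) (m (u) (w) (w))) (q (t (s) (u)) (q (h) (w) (s)) (g (u)))) (k (m (m (u) (w) (w)) (q (h) (w) (s)) (q (h) (w) (s))) (k (m (u) (w) (w)) (m (u) (w) (w)))))
3. (k (m (m (m (u) (w) (w)) (f (h) (w) (k (u) (u))) (q (h) (w) (s))) (f (h) (f (h) (w) (u)) (m (u) (w) (w))) (q (t (s) (u)) (q (h) (w) (s)) (g (u)))) (k (m (m (u) (w) (w)) (q (h) (w) (s)) (q (h) (w) (s))) (k (m (u) (w) (w)) (m (u) (w) (w)))))  →  (k (m (m (m (u) (w) (w)) (f (h) (w) (u)) (q (h) (w) (s))) (f (h) (f (h) (w) (u)) (m (u) (w) (w))) (q (t (s) (u)) (q (h) (w) (s)) (g (u)))) (k (m (m (u) (w) (w)) (q (h) (w) (s)) (q (h) (w) (s))) (k (m (u) (w) (w)) (m (u) (w) (w)))))

normal form = (k (m (m (m (u) (w) (w)) (f (h) (w) (u)) (q (h) (w) (s))) (f (h) (f (h) (w) (u)) (m (u) (w) (w))) (q (t (s) (u)) (q (h) (w) (s)) (g (u)))) (k (m (m (u) (w) (w)) (q (h) (w) (s)) (q (h) (w) (s))) (k (m (u) (w) (w)) (m (u) (w) (w)))))


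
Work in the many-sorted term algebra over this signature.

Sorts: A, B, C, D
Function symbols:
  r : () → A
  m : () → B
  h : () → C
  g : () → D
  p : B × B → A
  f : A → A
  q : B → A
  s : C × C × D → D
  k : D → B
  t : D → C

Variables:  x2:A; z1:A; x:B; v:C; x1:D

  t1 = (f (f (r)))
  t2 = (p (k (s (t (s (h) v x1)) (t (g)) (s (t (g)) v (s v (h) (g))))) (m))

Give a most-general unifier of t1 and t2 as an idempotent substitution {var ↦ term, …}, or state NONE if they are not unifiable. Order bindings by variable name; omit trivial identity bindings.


NONE (not unifiable)

head clash or occurs-check failure — not unifiable


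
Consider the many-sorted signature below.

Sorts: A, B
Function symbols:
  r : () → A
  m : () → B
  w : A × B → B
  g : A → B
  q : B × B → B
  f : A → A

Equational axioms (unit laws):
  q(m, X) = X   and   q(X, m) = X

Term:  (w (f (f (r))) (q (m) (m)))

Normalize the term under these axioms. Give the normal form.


normal form = (w (f (f (r))) (m))

1. (w (f (f (r))) (q (m) (m)))  →  (w (f (f (r))) (m))


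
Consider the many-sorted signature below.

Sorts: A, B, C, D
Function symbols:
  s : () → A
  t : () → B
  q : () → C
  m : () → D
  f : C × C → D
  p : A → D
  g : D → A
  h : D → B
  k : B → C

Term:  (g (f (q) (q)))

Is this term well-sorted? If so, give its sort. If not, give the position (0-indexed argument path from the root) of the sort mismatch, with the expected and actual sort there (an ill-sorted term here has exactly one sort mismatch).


well-sorted; sort = A

    (q) : C
    (q) : C
  (f (q) (q)) : D
(g (f (q) (q))) : A


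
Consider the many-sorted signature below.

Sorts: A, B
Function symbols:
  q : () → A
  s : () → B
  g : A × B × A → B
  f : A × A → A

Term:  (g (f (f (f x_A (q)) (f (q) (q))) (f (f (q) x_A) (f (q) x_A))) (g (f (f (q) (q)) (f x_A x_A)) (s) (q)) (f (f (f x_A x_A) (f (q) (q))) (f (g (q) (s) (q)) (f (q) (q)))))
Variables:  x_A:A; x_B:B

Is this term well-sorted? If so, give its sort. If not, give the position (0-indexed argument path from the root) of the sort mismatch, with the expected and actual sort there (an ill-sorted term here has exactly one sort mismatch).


ill-sorted at position [2, 1, 0]: expected A, got B

        x_A : A
        (q) : A
      (f x_A (q)) : A
        (q) : A
        (q) : A
      (f (q) (q)) : A
    (f (f x_A (q)) (f (q) (q))) : A
        (q) : A
        x_A : A
      (f (q) x_A) : A
        (q) : A
        x_A : A
      (f (q) x_A) : A
    (f (f (q) x_A) (f (q) x_A)) : A
  (f (f (f x_A (q)) (f (q) (q))) (f (f (q) x_A) (f (q) x_A))) : A
        (q) : A
        (q) : A
      (f (q) (q)) : A
        x_A : A
        x_A : A
      (f x_A x_A) : A
    (f (f (q) (q)) (f x_A x_A)) : A
    (s) : B
    (q) : A
  (g (f (f (q) (q)) (f x_A x_A)) (s) (q)) : B
        x_A : A
        x_A : A
      (f x_A x_A) : A
        (q) : A
        (q) : A
      (f (q) (q)) : A
    (f (f x_A x_A) (f (q) (q))) : A
        (q) : A
        (s) : B
        (q) : A
      (g (q) (s) (q)) : B
        (q) : A
        (q) : A
      (f (q) (q)) : A
    (f (g (q) (s) (q)) (f (q) (q))) : ✗ arg 0 at [2, 1, 0] has sort B, expected A


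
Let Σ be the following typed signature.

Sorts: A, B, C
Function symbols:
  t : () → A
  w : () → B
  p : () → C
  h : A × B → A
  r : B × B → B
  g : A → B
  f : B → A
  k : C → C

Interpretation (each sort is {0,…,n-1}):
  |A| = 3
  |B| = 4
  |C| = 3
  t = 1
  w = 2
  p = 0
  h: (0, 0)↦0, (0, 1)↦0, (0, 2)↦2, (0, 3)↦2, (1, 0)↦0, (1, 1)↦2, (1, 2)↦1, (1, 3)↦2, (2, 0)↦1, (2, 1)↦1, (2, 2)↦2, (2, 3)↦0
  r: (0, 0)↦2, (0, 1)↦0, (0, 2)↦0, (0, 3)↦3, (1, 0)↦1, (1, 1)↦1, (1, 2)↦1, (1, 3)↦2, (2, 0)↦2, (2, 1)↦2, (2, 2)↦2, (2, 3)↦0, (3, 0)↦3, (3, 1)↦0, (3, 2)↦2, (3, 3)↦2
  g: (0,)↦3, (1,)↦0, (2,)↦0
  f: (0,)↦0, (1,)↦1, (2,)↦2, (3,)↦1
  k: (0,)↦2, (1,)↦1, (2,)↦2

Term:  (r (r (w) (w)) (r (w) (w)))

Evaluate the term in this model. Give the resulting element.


  w = 2
  w = 2
  (r (w) (w)) = r(2, 2) = 2
  w = 2
  w = 2
  (r (w) (w)) = r(2, 2) = 2
  (r (r (w) (w)) (r (w) (w))) = r(2, 2) = 2

value = 2


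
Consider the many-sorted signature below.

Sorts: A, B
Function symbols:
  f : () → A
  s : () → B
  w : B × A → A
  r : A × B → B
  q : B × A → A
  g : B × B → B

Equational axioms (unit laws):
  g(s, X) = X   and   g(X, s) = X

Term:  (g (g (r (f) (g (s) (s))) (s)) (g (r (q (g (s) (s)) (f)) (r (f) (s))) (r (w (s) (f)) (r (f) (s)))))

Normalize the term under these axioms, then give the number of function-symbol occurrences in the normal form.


size = 19

1. (g (g (r (f) (g (s) (s))) (s)) (g (r (q (g (s) (s)) (f)) (r (f) (s))) (r (w (s) (f)) (r (f) (s)))))  →  (g (r (f) (g (s) (s))) (g (r (q (g (s) (s)) (f)) (r (f) (s))) (r (w (s) (f)) (r (f) (s)))))
2. (g (r (f) (g (s) (s))) (g (r (q (g (s) (s)) (f)) (r (f) (s))) (r (w (s) (f)) (r (f) (s)))))  →  (g (r (f) (s)) (g (r (q (g (s) (s)) (f)) (r (f) (s))) (r (w (s) (f)) (r (f) (s)))))
3. (g (r (f) (s)) (g (r (q (g (s) (s)) (f)) (r (f) (s))) (r (w (s) (f)) (r (f) (s)))))  →  (g (r (f) (s)) (g (r (q (s) (f)) (r (f) (s))) (r (w (s) (f)) (r (f) (s)))))
normal form: (g (r (f) (s)) (g (r (q (s) (f)) (r (f) (s))) (r (w (s) (f)) (r (f) (s)))))


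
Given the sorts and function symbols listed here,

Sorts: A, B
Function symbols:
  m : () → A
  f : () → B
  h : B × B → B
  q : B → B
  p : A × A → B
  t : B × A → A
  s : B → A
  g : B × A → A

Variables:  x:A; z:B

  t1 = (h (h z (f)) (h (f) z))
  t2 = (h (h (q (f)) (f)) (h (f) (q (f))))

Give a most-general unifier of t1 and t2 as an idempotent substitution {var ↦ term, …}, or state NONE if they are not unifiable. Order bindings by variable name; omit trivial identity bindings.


{z ↦ (q (f))}


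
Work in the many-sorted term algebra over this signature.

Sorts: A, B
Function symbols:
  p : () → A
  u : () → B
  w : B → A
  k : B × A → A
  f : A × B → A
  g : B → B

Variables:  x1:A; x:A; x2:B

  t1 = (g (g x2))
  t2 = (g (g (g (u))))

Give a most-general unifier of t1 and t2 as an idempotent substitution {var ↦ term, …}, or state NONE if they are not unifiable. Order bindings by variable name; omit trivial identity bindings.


{x2 ↦ (g (u))}


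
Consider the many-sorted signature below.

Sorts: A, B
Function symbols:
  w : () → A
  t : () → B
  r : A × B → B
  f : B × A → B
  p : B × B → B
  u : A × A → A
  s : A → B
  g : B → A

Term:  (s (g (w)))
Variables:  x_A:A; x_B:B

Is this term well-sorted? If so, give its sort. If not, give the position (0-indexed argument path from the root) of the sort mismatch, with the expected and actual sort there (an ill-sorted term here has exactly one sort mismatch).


ill-sorted at position [0, 0]: expected B, got A

    (w) : A
  (g (w)) : ✗ arg 0 at [0, 0] has sort A, expected B


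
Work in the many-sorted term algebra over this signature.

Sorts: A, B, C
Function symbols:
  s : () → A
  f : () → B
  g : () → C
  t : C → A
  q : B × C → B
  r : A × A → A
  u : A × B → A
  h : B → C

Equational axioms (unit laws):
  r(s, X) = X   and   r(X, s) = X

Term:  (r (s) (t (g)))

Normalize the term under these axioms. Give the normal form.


normal form = (t (g))

1. (r (s) (t (g)))  →  (t (g))


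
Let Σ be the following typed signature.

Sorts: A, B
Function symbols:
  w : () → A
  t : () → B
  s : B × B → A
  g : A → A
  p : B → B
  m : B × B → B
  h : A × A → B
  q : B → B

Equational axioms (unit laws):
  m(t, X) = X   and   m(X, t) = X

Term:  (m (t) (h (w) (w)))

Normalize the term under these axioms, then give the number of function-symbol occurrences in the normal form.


1. (m (t) (h (w) (w)))  →  (h (w) (w))
normal form: (h (w) (w))

size = 3


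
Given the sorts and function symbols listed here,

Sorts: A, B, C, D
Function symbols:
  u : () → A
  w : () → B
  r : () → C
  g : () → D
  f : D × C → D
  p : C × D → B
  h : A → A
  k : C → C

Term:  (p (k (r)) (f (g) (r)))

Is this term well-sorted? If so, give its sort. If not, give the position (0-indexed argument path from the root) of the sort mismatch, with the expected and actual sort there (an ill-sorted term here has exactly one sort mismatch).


    (r) : C
  (k (r)) : C
    (g) : D
    (r) : C
  (f (g) (r)) : D
(p (k (r)) (f (g) (r))) : B

well-sorted; sort = B


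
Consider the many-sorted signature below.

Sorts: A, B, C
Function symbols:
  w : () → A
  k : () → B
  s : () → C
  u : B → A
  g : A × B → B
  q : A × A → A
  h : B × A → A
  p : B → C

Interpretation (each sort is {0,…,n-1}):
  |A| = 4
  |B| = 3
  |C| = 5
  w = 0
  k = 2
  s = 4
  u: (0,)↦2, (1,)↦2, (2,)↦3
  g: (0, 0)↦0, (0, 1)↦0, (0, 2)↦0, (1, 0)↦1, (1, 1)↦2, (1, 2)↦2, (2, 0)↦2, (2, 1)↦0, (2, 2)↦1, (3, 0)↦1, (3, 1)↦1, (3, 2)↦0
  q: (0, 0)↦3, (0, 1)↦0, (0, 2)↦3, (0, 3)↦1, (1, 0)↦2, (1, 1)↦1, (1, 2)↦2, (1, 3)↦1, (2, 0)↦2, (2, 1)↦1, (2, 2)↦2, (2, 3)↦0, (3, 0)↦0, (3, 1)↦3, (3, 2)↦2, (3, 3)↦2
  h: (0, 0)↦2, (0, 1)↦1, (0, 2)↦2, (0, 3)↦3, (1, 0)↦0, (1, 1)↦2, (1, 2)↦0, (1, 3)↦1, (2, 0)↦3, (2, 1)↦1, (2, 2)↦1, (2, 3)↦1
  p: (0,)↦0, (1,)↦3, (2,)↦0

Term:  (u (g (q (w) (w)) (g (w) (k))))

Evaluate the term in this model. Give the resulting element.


  w = 0
  w = 0
  (q (w) (w)) = q(0, 0) = 3
  w = 0
  k = 2
  (g (w) (k)) = g(0, 2) = 0
  (g (q (w) (w)) (g (w) (k))) = g(3, 0) = 1
  (u (g (q (w) (w)) (g (w) (k)))) = u(1,) = 2

value = 2


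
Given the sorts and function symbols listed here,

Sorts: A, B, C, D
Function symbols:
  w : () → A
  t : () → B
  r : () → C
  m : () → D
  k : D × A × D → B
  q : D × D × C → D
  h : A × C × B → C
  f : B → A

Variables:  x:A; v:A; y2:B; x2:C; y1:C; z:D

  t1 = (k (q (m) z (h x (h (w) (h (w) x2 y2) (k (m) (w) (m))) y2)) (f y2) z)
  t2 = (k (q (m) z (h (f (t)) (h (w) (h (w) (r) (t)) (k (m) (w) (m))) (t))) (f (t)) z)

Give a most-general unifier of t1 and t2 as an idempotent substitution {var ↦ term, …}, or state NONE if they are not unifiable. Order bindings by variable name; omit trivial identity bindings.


{x ↦ (f (t)), x2 ↦ (r), y2 ↦ (t)}


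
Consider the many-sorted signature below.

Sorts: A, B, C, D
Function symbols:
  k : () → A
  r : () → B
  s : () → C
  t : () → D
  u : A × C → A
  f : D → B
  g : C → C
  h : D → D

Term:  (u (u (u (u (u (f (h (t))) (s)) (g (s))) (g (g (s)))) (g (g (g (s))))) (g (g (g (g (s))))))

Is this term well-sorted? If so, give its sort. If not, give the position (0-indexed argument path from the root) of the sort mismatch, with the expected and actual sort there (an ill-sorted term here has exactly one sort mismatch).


              (t) : D
            (h (t)) : D
          (f (h (t))) : B
          (s) : C
        (u (f (h (t))) (s)) : ✗ arg 0 at [0, 0, 0, 0, 0] has sort B, expected A
          (s) : C
        (g (s)) : C
          (s) : C
        (g (s)) : C
      (g (g (s))) : C
          (s) : C
        (g (s)) : C
      (g (g (s))) : C
    (g (g (g (s)))) : C
          (s) : C
        (g (s)) : C
      (g (g (s))) : C
    (g (g (g (s)))) : C
  (g (g (g (g (s))))) : C

ill-sorted at position [0, 0, 0, 0, 0]: expected A, got B


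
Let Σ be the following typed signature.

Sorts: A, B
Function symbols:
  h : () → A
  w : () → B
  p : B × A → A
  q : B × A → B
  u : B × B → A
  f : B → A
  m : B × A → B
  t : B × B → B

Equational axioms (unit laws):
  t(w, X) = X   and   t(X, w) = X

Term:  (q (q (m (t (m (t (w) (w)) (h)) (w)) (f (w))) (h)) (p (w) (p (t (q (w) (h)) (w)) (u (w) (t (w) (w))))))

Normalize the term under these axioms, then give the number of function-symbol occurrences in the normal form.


size = 18

1. (q (q (m (t (m (t (w) (w)) (h)) (w)) (f (w))) (h)) (p (w) (p (t (q (w) (h)) (w)) (u (w) (t (w) (w))))))  →  (q (q (m (m (t (w) (w)) (h)) (f (w))) (h)) (p (w) (p (t (q (w) (h)) (w)) (u (w) (t (w) (w))))))
2. (q (q (m (m (t (w) (w)) (h)) (f (w))) (h)) (p (w) (p (t (q (w) (h)) (w)) (u (w) (t (w) (w))))))  →  (q (q (m (m (w) (h)) (f (w))) (h)) (p (w) (p (t (q (w) (h)) (w)) (u (w) (t (w) (w))))))
3. (q (q (m (m (w) (h)) (f (w))) (h)) (p (w) (p (t (q (w) (h)) (w)) (u (w) (t (w) (w))))))  →  (q (q (m (m (w) (h)) (f (w))) (h)) (p (w) (p (q (w) (h)) (u (w) (t (w) (w))))))
4. (q (q (m (m (w) (h)) (f (w))) (h)) (p (w) (p (q (w) (h)) (u (w) (t (w) (w))))))  →  (q (q (m (m (w) (h)) (f (w))) (h)) (p (w) (p (q (w) (h)) (u (w) (w)))))
normal form: (q (q (m (m (w) (h)) (f (w))) (h)) (p (w) (p (q (w) (h)) (u (w) (w)))))


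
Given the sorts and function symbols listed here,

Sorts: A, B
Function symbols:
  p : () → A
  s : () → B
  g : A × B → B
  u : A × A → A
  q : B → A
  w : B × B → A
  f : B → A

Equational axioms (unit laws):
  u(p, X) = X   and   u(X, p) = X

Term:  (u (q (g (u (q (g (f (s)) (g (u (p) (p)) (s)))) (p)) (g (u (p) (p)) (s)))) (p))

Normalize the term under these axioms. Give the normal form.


1. (u (q (g (u (q (g (f (s)) (g (u (p) (p)) (s)))) (p)) (g (u (p) (p)) (s)))) (p))  →  (q (g (u (q (g (f (s)) (g (u (p) (p)) (s)))) (p)) (g (u (p) (p)) (s))))
2. (q (g (u (q (g (f (s)) (g (u (p) (p)) (s)))) (p)) (g (u (p) (p)) (s))))  →  (q (g (q (g (f (s)) (g (u (p) (p)) (s)))) (g (u (p) (p)) (s))))
3. (q (g (q (g (f (s)) (g (u (p) (p)) (s)))) (g (u (p) (p)) (s))))  →  (q (g (q (g (f (s)) (g (p) (s)))) (g (u (p) (p)) (s))))
4. (q (g (q (g (f (s)) (g (p) (s)))) (g (u (p) (p)) (s))))  →  (q (g (q (g (f (s)) (g (p) (s)))) (g (p) (s))))

normal form = (q (g (q (g (f (s)) (g (p) (s)))) (g (p) (s))))


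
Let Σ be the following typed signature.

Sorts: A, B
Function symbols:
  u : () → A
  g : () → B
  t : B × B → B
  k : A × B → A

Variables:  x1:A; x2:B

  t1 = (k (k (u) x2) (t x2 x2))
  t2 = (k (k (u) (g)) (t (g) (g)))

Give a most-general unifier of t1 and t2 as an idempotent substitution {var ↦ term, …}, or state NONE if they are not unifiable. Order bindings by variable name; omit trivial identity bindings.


{x2 ↦ (g)}


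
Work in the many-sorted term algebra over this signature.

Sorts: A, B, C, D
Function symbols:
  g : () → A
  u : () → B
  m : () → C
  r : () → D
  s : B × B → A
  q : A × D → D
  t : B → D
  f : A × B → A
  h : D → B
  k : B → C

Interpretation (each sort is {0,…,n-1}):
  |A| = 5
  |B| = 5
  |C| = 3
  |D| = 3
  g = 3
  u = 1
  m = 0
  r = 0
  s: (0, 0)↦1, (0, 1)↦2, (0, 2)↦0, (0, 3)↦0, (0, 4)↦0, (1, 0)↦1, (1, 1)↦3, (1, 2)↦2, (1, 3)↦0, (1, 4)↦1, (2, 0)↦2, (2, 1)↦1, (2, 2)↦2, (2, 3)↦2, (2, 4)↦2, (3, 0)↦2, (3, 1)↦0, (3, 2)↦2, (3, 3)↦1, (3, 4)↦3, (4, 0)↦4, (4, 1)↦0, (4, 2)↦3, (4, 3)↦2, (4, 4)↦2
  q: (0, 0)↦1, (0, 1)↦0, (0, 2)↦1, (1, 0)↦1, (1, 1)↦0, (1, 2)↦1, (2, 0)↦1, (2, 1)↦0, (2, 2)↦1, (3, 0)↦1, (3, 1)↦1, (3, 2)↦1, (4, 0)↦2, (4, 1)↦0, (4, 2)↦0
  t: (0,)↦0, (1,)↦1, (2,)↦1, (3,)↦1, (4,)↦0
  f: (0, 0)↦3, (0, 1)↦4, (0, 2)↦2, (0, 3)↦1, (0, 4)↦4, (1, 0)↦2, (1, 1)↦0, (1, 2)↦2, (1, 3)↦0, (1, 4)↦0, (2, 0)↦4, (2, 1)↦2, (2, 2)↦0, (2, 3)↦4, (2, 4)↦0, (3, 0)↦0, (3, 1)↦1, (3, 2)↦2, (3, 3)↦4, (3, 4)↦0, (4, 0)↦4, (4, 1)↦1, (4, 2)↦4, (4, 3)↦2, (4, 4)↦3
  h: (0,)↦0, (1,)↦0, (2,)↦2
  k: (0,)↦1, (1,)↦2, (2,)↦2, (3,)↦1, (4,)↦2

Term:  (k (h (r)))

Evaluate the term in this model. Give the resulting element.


value = 1

  r = 0
  (h (r)) = h(0,) = 0
  (k (h (r))) = k(0,) = 1


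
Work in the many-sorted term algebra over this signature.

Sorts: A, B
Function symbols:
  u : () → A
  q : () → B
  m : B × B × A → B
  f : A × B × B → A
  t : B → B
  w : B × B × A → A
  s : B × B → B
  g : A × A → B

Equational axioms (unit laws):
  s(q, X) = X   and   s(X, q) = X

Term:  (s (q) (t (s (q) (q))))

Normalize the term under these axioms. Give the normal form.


normal form = (t (q))

1. (s (q) (t (s (q) (q))))  →  (t (s (q) (q)))
2. (t (s (q) (q)))  →  (t (q))


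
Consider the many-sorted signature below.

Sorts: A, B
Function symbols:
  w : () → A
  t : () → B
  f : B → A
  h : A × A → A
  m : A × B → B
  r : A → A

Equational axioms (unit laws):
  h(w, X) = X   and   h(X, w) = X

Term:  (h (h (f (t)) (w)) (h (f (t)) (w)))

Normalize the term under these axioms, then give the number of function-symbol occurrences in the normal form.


1. (h (h (f (t)) (w)) (h (f (t)) (w)))  →  (h (f (t)) (h (f (t)) (w)))
2. (h (f (t)) (h (f (t)) (w)))  →  (h (f (t)) (f (t)))
normal form: (h (f (t)) (f (t)))

size = 5


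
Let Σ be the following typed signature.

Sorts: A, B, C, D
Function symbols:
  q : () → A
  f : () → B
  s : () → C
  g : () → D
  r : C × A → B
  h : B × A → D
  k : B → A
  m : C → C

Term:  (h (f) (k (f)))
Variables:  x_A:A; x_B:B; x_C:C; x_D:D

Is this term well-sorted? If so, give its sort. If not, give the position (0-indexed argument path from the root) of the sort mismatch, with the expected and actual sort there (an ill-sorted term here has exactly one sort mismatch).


  (f) : B
    (f) : B
  (k (f)) : A
(h (f) (k (f))) : D

well-sorted; sort = D


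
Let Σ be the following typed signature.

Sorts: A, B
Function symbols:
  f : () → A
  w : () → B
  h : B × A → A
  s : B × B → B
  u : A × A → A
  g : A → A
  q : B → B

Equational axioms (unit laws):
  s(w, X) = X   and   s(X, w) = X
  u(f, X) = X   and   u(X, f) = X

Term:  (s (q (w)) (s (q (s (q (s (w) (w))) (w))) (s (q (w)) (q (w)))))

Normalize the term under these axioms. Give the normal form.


1. (s (q (w)) (s (q (s (q (s (w) (w))) (w))) (s (q (w)) (q (w)))))  →  (s (q (w)) (s (q (q (s (w) (w)))) (s (q (w)) (q (w)))))
2. (s (q (w)) (s (q (q (s (w) (w)))) (s (q (w)) (q (w)))))  →  (s (q (w)) (s (q (q (w))) (s (q (w)) (q (w)))))

normal form = (s (q (w)) (s (q (q (w))) (s (q (w)) (q (w)))))


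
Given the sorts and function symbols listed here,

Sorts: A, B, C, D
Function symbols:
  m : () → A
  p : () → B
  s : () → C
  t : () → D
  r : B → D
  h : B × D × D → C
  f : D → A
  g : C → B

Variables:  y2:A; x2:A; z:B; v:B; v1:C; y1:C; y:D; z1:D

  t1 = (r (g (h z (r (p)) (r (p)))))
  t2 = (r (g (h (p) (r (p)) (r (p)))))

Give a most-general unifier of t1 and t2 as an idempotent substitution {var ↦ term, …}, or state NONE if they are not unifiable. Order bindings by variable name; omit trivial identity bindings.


{z ↦ (p)}


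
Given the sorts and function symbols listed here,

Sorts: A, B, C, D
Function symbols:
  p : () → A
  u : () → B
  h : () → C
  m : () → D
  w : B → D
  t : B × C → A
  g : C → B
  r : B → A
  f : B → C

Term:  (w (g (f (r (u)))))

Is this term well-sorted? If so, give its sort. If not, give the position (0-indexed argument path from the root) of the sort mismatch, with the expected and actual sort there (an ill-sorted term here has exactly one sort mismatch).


        (u) : B
      (r (u)) : A
    (f (r (u))) : ✗ arg 0 at [0, 0, 0] has sort A, expected B

ill-sorted at position [0, 0, 0]: expected B, got A


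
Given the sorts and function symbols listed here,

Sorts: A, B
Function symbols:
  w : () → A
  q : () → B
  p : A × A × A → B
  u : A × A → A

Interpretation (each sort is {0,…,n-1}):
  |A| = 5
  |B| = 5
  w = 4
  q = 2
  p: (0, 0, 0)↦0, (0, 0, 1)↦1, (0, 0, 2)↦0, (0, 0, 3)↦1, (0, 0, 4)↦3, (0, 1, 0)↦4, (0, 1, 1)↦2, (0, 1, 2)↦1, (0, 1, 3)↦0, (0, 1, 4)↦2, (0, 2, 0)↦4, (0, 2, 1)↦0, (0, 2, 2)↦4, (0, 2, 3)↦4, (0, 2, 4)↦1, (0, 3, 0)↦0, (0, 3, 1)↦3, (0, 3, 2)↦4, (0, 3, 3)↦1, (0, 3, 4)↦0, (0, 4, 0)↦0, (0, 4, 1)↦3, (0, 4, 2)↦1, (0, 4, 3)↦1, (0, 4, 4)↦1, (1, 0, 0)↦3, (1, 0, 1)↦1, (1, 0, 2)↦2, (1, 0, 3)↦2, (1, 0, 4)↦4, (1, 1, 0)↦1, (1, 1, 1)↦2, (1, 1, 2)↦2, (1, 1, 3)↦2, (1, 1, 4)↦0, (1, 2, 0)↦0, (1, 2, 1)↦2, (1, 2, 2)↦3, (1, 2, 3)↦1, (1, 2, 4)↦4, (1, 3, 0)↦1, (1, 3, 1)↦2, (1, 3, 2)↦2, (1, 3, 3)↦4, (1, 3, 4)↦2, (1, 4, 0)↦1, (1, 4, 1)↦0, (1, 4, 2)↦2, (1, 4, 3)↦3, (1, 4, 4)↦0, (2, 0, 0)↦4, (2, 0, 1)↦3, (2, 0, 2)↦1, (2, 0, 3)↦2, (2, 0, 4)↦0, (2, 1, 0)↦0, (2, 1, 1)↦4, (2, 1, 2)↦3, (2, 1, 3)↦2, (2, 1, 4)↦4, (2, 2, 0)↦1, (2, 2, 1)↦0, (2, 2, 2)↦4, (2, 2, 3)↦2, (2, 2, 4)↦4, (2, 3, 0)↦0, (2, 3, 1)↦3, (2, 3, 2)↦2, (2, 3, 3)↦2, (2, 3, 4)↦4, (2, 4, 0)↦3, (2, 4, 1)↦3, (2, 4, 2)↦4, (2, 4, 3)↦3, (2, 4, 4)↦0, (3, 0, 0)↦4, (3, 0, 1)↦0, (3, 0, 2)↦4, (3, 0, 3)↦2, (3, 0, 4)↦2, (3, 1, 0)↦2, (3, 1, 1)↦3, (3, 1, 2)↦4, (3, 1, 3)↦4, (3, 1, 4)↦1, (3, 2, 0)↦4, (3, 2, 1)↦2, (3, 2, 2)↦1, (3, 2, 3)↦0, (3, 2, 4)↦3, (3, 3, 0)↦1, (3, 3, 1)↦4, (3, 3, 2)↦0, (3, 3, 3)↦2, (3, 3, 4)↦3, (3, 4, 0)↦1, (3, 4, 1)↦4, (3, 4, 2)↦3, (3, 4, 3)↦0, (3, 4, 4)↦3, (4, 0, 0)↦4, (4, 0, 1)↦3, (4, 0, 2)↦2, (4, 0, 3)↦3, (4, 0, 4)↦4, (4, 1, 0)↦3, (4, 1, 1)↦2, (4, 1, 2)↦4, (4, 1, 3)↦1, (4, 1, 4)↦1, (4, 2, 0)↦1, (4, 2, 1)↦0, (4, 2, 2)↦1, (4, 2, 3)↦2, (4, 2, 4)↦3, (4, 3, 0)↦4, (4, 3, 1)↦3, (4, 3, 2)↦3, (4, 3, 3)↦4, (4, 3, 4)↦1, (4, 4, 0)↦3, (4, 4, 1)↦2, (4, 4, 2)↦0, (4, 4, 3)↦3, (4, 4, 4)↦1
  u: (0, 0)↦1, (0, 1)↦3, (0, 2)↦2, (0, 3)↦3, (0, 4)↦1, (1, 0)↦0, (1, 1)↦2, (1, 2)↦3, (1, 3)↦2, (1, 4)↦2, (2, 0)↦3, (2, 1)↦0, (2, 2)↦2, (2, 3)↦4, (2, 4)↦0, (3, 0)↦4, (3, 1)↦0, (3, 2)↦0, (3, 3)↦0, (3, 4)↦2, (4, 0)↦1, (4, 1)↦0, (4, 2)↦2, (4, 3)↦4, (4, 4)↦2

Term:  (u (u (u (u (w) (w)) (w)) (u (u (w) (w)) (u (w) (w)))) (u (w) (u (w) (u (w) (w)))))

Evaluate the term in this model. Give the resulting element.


value = 2

  w = 4
  w = 4
  (u (w) (w)) = u(4, 4) = 2
  w = 4
  (u (u (w) (w)) (w)) = u(2, 4) = 0
  w = 4
  w = 4
  (u (w) (w)) = u(4, 4) = 2
  w = 4
  w = 4
  (u (w) (w)) = u(4, 4) = 2
  (u (u (w) (w)) (u (w) (w))) = u(2, 2) = 2
  (u (u (u (w) (w)) (w)) (u (u (w) (w)) (u (w) (w)))) = u(0, 2) = 2
  w = 4
  w = 4
  w = 4
  w = 4
  (u (w) (w)) = u(4, 4) = 2
  (u (w) (u (w) (w))) = u(4, 2) = 2
  (u (w) (u (w) (u (w) (w)))) = u(4, 2) = 2
  (u (u (u (u (w) (w)) (w)) (u (u (w) (w)) (u (w) (w)))) (u (w) (u (w) (u (w) (w))))) = u(2, 2) = 2


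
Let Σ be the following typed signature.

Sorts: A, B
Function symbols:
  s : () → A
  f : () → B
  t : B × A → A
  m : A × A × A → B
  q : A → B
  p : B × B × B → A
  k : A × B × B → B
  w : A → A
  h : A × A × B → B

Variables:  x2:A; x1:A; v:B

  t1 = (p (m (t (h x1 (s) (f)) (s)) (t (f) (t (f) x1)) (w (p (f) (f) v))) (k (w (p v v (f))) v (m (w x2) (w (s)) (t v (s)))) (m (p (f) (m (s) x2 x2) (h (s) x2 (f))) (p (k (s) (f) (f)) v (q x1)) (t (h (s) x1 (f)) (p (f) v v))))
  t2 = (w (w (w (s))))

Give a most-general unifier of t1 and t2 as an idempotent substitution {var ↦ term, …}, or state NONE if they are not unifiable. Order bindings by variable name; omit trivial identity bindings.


NONE (not unifiable)

head clash or occurs-check failure — not unifiable


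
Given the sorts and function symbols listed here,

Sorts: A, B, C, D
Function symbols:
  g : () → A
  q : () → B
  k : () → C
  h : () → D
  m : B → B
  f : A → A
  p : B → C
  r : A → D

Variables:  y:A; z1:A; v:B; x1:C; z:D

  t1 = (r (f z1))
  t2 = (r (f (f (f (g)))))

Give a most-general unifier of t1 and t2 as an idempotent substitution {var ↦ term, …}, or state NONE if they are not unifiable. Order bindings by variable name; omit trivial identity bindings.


{z1 ↦ (f (f (g)))}


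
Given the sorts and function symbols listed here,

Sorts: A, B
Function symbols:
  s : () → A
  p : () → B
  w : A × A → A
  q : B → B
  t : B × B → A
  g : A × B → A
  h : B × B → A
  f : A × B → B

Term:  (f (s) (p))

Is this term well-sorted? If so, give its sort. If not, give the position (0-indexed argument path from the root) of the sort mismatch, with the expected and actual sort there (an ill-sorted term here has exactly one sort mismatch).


  (s) : A
  (p) : B
(f (s) (p)) : B

well-sorted; sort = B


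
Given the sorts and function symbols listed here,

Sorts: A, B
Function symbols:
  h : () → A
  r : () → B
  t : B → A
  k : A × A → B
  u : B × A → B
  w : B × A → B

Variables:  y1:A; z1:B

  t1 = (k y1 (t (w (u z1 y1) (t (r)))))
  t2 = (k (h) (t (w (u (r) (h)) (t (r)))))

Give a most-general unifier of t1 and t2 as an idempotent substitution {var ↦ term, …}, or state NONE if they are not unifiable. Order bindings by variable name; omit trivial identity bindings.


{y1 ↦ (h), z1 ↦ (r)}


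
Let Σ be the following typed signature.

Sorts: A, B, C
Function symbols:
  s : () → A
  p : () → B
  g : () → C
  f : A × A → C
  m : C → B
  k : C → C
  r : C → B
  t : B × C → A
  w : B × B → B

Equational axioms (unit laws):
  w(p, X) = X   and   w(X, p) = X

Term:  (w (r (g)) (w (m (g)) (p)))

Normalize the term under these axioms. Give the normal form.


normal form = (w (r (g)) (m (g)))

1. (w (r (g)) (w (m (g)) (p)))  →  (w (r (g)) (m (g)))


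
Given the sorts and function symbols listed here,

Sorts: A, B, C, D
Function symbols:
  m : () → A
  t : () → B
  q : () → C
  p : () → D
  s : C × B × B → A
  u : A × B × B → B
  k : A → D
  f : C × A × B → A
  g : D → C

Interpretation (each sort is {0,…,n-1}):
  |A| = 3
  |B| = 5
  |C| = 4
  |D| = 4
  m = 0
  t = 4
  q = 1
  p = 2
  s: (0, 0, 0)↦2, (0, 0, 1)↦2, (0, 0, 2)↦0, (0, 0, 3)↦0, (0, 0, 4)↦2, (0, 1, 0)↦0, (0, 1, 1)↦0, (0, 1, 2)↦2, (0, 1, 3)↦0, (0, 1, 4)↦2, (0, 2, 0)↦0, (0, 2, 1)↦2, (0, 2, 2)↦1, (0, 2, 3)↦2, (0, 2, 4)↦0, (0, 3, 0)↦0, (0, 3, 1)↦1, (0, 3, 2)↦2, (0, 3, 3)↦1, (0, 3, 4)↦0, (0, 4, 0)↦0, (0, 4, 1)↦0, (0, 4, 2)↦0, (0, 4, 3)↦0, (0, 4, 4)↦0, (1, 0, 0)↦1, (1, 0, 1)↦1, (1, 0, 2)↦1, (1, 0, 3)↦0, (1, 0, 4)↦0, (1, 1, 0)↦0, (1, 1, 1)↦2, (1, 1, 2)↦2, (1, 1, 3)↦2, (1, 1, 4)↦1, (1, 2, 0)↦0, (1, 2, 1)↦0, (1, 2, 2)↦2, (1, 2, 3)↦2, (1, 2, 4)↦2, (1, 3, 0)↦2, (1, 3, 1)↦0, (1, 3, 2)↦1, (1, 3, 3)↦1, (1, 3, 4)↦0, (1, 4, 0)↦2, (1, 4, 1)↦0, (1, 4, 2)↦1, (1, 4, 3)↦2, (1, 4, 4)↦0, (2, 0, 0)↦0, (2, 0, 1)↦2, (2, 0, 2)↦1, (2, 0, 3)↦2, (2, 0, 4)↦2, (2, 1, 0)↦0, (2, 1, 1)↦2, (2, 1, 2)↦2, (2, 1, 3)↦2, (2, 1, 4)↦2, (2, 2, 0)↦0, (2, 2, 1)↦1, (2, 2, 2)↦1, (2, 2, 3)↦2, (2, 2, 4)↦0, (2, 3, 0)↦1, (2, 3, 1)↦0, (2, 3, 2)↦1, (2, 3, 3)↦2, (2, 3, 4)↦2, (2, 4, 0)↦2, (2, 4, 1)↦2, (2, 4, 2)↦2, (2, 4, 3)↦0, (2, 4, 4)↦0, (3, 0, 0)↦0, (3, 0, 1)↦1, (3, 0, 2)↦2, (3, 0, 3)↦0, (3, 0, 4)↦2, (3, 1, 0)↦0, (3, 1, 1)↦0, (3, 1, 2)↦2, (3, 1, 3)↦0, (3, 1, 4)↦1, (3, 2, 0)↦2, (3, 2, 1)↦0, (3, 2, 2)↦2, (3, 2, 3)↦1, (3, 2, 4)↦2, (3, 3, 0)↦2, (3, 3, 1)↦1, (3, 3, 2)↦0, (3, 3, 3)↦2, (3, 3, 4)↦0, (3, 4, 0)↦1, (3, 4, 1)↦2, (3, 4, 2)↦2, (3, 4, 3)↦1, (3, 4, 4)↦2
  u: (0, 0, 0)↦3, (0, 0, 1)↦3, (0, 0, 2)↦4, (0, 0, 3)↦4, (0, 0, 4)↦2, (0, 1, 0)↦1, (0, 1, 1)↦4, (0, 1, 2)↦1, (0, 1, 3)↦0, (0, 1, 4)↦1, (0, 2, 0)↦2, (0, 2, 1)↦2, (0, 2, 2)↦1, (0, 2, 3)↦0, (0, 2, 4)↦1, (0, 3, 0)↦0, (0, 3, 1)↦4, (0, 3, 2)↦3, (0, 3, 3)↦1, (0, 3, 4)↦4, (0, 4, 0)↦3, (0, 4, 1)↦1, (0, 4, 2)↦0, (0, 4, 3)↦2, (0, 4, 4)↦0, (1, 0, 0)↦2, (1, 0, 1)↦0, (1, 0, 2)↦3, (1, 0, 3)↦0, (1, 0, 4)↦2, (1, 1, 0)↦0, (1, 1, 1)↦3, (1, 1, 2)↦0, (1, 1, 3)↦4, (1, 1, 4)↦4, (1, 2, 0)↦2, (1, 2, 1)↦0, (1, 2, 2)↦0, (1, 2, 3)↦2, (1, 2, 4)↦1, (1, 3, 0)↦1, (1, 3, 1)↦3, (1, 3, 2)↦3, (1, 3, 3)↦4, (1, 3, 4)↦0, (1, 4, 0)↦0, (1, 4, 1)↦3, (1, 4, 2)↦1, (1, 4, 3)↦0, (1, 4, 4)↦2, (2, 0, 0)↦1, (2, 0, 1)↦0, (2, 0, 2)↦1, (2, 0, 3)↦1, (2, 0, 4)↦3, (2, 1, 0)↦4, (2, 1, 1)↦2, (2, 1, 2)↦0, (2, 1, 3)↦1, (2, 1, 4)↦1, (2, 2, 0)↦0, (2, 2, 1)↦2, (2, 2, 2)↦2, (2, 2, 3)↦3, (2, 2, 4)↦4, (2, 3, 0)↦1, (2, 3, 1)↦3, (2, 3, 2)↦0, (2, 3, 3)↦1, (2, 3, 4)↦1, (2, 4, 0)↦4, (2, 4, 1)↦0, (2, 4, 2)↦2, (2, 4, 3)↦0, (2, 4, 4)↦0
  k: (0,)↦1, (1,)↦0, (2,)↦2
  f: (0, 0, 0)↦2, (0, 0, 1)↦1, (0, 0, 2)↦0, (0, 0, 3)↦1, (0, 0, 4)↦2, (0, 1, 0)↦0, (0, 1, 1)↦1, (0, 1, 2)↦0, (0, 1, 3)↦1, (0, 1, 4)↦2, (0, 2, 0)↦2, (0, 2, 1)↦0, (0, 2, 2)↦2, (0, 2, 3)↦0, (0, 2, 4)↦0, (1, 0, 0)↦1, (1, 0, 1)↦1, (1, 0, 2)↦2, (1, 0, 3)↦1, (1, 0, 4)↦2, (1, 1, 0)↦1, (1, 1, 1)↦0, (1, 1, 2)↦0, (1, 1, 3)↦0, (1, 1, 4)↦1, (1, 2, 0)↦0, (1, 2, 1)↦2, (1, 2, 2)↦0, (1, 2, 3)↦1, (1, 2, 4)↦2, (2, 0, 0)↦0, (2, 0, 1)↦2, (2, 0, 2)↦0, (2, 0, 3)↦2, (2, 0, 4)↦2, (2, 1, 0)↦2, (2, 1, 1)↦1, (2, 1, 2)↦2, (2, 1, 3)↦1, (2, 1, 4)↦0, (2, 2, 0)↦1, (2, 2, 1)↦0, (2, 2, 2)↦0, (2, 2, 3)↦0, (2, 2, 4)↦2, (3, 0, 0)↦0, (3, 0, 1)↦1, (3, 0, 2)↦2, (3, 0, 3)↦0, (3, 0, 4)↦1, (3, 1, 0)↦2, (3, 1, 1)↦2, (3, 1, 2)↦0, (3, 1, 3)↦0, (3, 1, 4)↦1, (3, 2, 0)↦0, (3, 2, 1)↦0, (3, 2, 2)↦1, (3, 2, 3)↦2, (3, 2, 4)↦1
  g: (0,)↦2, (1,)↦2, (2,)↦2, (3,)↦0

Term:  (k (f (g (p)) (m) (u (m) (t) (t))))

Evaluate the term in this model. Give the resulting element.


  p = 2
  (g (p)) = g(2,) = 2
  m = 0
  m = 0
  t = 4
  t = 4
  (u (m) (t) (t)) = u(0, 4, 4) = 0
  (f (g (p)) (m) (u (m) (t) (t))) = f(2, 0, 0) = 0
  (k (f (g (p)) (m) (u (m) (t) (t)))) = k(0,) = 1

value = 1


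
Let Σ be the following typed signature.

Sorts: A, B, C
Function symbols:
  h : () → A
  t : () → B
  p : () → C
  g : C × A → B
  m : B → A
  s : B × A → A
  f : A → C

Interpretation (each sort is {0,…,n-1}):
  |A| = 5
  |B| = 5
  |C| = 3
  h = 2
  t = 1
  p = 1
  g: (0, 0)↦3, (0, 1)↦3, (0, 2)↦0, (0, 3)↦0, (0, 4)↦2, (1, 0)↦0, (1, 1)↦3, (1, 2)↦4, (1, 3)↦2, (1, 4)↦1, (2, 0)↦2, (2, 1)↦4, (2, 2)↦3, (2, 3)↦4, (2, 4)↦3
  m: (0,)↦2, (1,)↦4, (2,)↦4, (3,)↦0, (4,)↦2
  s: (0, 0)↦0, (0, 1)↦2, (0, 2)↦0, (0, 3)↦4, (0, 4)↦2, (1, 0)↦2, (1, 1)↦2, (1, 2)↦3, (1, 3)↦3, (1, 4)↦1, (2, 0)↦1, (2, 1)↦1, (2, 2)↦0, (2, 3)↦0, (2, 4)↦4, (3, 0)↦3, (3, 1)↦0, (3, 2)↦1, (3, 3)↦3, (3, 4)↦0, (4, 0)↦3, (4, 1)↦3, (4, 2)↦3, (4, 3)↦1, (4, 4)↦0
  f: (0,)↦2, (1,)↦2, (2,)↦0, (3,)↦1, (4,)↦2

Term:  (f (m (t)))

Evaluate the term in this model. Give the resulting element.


value = 2

  t = 1
  (m (t)) = m(1,) = 4
  (f (m (t))) = f(4,) = 2


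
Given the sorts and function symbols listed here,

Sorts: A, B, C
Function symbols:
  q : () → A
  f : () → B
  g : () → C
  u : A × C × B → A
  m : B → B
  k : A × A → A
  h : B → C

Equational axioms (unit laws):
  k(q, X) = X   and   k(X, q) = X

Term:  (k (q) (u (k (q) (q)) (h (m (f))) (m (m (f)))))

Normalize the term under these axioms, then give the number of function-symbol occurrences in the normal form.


1. (k (q) (u (k (q) (q)) (h (m (f))) (m (m (f)))))  →  (u (k (q) (q)) (h (m (f))) (m (m (f))))
2. (u (k (q) (q)) (h (m (f))) (m (m (f))))  →  (u (q) (h (m (f))) (m (m (f))))
normal form: (u (q) (h (m (f))) (m (m (f))))

size = 8


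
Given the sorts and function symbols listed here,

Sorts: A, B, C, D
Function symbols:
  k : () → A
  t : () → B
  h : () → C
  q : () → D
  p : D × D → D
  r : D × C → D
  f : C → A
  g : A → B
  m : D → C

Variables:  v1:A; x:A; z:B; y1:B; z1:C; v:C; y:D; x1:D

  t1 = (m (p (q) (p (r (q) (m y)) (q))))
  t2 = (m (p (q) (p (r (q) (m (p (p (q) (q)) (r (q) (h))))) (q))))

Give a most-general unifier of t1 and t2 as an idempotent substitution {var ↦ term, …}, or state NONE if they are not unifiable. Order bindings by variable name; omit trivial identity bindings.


{y ↦ (p (p (q) (q)) (r (q) (h)))}


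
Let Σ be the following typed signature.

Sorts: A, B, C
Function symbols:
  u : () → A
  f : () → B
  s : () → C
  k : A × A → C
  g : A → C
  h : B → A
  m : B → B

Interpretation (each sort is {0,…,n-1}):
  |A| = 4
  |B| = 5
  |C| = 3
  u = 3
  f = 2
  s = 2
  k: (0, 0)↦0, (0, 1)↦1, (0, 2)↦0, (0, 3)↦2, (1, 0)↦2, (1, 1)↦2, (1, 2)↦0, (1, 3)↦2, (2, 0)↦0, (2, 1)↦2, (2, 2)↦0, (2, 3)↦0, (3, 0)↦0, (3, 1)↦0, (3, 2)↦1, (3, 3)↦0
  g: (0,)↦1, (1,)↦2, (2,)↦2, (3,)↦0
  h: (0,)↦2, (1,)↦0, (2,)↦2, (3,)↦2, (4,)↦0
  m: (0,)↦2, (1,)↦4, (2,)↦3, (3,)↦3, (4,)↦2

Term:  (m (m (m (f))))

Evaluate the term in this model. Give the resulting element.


  f = 2
  (m (f)) = m(2,) = 3
  (m (m (f))) = m(3,) = 3
  (m (m (m (f)))) = m(3,) = 3

value = 3


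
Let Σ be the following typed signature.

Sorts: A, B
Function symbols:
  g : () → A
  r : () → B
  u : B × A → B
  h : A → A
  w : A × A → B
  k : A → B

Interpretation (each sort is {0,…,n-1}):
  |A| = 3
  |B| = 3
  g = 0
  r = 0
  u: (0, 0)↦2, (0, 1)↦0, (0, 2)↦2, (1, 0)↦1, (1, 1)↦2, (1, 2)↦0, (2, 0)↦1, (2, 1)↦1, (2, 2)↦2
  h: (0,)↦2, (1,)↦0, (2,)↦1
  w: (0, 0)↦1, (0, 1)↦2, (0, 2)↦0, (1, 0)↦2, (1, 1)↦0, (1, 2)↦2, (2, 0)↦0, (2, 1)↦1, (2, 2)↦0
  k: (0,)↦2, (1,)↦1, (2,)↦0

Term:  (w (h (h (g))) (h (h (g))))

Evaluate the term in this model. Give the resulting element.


value = 0

  g = 0
  (h (g)) = h(0,) = 2
  (h (h (g))) = h(2,) = 1
  g = 0
  (h (g)) = h(0,) = 2
  (h (h (g))) = h(2,) = 1
  (w (h (h (g))) (h (h (g)))) = w(1, 1) = 0


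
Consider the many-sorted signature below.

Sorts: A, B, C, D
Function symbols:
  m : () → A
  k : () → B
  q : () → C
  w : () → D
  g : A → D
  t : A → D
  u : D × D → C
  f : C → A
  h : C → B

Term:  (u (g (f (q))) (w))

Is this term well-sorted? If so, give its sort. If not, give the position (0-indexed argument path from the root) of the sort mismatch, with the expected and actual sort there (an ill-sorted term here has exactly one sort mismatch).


well-sorted; sort = C

      (q) : C
    (f (q)) : A
  (g (f (q))) : D
  (w) : D
(u (g (f (q))) (w)) : C


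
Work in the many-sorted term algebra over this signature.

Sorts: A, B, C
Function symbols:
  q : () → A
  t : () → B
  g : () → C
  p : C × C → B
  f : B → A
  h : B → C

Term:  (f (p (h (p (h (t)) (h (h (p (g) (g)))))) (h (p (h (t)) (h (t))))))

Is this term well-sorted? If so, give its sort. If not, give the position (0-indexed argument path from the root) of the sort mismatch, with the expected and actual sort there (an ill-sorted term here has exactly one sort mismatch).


ill-sorted at position [0, 0, 0, 1, 0]: expected B, got C

          (t) : B
        (h (t)) : C
              (g) : C
              (g) : C
            (p (g) (g)) : B
          (h (p (g) (g))) : C
        (h (h (p (g) (g)))) : ✗ arg 0 at [0, 0, 0, 1, 0] has sort C, expected B
          (t) : B
        (h (t)) : C
          (t) : B
        (h (t)) : C
      (p (h (t)) (h (t))) : B
    (h (p (h (t)) (h (t)))) : C


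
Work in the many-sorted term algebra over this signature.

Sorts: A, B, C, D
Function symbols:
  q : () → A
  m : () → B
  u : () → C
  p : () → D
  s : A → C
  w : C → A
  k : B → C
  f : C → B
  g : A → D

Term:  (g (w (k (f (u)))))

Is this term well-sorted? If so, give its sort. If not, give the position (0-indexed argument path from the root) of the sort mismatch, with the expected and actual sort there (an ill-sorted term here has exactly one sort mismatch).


        (u) : C
      (f (u)) : B
    (k (f (u))) : C
  (w (k (f (u)))) : A
(g (w (k (f (u))))) : D

well-sorted; sort = D


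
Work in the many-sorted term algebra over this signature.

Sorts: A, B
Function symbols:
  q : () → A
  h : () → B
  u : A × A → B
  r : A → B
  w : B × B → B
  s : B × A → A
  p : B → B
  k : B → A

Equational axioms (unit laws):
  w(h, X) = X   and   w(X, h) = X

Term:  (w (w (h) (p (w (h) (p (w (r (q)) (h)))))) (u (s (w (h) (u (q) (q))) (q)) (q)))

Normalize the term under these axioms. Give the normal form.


1. (w (w (h) (p (w (h) (p (w (r (q)) (h)))))) (u (s (w (h) (u (q) (q))) (q)) (q)))  →  (w (p (w (h) (p (w (r (q)) (h))))) (u (s (w (h) (u (q) (q))) (q)) (q)))
2. (w (p (w (h) (p (w (r (q)) (h))))) (u (s (w (h) (u (q) (q))) (q)) (q)))  →  (w (p (p (w (r (q)) (h)))) (u (s (w (h) (u (q) (q))) (q)) (q)))
3. (w (p (p (w (r (q)) (h)))) (u (s (w (h) (u (q) (q))) (q)) (q)))  →  (w (p (p (r (q)))) (u (s (w (h) (u (q) (q))) (q)) (q)))
4. (w (p (p (r (q)))) (u (s (w (h) (u (q) (q))) (q)) (q)))  →  (w (p (p (r (q)))) (u (s (u (q) (q)) (q)) (q)))

normal form = (w (p (p (r (q)))) (u (s (u (q) (q)) (q)) (q)))


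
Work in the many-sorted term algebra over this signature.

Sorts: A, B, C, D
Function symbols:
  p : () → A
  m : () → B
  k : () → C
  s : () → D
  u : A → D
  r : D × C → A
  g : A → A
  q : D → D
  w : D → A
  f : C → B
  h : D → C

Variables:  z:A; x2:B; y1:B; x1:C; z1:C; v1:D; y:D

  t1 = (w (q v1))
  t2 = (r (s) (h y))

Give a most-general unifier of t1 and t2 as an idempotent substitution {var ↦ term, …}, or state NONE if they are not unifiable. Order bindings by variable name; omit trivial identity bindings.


head clash or occurs-check failure — not unifiable

NONE (not unifiable)


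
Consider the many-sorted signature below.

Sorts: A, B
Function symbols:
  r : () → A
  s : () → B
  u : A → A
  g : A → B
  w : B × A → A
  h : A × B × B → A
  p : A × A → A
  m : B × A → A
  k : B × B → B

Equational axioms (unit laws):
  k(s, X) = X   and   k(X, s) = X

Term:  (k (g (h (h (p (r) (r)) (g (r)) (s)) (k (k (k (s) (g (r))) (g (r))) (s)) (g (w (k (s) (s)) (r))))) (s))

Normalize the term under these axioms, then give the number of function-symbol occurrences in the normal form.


size = 18

1. (k (g (h (h (p (r) (r)) (g (r)) (s)) (k (k (k (s) (g (r))) (g (r))) (s)) (g (w (k (s) (s)) (r))))) (s))  →  (g (h (h (p (r) (r)) (g (r)) (s)) (k (k (k (s) (g (r))) (g (r))) (s)) (g (w (k (s) (s)) (r)))))
2. (g (h (h (p (r) (r)) (g (r)) (s)) (k (k (k (s) (g (r))) (g (r))) (s)) (g (w (k (s) (s)) (r)))))  →  (g (h (h (p (r) (r)) (g (r)) (s)) (k (k (s) (g (r))) (g (r))) (g (w (k (s) (s)) (r)))))
3. (g (h (h (p (r) (r)) (g (r)) (s)) (k (k (s) (g (r))) (g (r))) (g (w (k (s) (s)) (r)))))  →  (g (h (h (p (r) (r)) (g (r)) (s)) (k (g (r)) (g (r))) (g (w (k (s) (s)) (r)))))
4. (g (h (h (p (r) (r)) (g (r)) (s)) (k (g (r)) (g (r))) (g (w (k (s) (s)) (r)))))  →  (g (h (h (p (r) (r)) (g (r)) (s)) (k (g (r)) (g (r))) (g (w (s) (r)))))
normal form: (g (h (h (p (r) (r)) (g (r)) (s)) (k (g (r)) (g (r))) (g (w (s) (r)))))
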